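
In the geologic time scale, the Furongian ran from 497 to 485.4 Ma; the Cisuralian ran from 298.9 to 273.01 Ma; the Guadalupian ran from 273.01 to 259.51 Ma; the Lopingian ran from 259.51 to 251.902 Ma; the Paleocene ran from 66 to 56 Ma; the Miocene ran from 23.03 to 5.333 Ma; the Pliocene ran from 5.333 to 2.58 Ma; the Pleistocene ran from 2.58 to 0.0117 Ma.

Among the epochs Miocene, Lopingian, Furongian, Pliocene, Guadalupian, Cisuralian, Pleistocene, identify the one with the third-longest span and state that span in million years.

Guadalupian, 13.5 million years

Start − end for each: Miocene 23.03 − 5.333 = 17.697; Lopingian 259.51 − 251.902 = 7.608; Furongian 497 − 485.4 = 11.6; Pliocene 5.333 − 2.58 = 2.753; Guadalupian 273.01 − 259.51 = 13.5; Cisuralian 298.9 − 273.01 = 25.89; Pleistocene 2.58 − 0.0117 = 2.5683.
Ranking these from longest: Cisuralian > Miocene > Guadalupian > Furongian > Lopingian > Pliocene > Pleistocene.
Position 3 in that ranking is Guadalupian, which lasted 13.5 Myr.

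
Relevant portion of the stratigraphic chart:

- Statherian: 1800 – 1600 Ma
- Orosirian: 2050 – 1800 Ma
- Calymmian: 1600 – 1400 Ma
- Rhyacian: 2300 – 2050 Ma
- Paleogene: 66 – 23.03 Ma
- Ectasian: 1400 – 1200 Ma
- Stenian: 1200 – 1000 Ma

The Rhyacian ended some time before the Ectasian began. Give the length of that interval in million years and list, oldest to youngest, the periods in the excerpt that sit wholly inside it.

The Rhyacian closes at 2050 Ma and the Ectasian opens at 1400 Ma, so the interval is 2050 − 1400 = 650 Myr.
A period fits inside if it starts at or after 2050 Ma and ends at or before 1400 Ma; oldest first that gives Orosirian, Statherian, Calymmian.

650 million years; Orosirian, Statherian, Calymmian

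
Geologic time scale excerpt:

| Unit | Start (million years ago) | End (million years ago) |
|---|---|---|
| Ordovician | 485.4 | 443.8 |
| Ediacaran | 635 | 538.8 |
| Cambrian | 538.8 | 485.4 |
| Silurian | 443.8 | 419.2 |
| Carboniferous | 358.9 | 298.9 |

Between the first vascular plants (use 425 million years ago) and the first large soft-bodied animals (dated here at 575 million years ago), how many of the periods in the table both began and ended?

575 Ma sits inside the Ediacaran (635–538.8) and 425 Ma inside the Silurian (443.8–419.2); neither of those is wholly between the two dates.
The listed periods lying completely between them are Cambrian, Ordovician — 2 in all.

2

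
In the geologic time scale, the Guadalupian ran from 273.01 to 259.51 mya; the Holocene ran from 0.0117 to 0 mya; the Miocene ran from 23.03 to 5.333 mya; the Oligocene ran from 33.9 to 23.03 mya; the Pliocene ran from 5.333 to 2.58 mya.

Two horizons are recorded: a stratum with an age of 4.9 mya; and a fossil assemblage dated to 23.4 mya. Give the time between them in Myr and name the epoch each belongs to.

18.5 million years apart; the first in the Pliocene, the second in the Oligocene

Elapsed time: 23.4 − 4.9 = 18.5 Myr.
4.9 Ma lies within 5.333–2.58 Ma: Pliocene.
23.4 Ma lies within 33.9–23.03 Ma: Oligocene.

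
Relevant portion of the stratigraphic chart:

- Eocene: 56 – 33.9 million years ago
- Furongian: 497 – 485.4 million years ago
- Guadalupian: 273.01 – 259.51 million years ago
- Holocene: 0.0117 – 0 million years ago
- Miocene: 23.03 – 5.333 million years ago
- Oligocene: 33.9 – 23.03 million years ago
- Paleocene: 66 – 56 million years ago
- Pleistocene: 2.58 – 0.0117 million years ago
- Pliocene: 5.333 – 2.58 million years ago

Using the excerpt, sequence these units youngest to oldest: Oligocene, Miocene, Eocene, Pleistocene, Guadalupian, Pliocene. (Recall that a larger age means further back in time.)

Pleistocene → Pliocene → Miocene → Oligocene → Eocene → Guadalupian

Read off each span (Ma): Oligocene 33.9–23.03; Miocene 23.03–5.333; Eocene 56–33.9; Pleistocene 2.58–0.0117; Guadalupian 273.01–259.51; Pliocene 5.333–2.58.
Larger Ma is older, so oldest→youngest is Guadalupian, Eocene, Oligocene, Miocene, Pliocene, Pleistocene; reverse it for youngest→oldest.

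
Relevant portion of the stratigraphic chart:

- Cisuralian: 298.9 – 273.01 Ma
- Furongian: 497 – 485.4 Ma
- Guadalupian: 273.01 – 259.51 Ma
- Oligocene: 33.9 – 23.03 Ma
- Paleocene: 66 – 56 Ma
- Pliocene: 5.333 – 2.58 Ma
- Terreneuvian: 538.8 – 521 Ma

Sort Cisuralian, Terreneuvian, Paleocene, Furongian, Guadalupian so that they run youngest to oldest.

Paleocene, Guadalupian, Cisuralian, Furongian, Terreneuvian

Sorting by start age (ascending Ma, since larger Ma = older): Paleocene began 66, Guadalupian began 273.01, Cisuralian began 298.9, Furongian began 497, Terreneuvian began 538.8.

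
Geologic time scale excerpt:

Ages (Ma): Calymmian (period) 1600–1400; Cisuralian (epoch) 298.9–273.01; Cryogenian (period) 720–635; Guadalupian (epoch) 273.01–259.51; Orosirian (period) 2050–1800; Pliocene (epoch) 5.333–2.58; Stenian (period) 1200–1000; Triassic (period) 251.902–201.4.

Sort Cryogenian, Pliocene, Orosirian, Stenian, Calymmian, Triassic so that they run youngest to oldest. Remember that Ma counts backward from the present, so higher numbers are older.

Pliocene, Triassic, Cryogenian, Stenian, Calymmian, Orosirian

The oldest of these is Orosirian (starts 2050 Ma) and the youngest is Pliocene (ends 2.58 Ma).
In between, by decreasing start age: Calymmian (1600), Stenian (1200), Cryogenian (720), Triassic (251.902).
Listing youngest first means reversing that sequence.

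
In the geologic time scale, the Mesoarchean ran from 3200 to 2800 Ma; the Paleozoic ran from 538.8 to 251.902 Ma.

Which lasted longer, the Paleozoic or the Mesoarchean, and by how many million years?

Mesoarchean, by 113.102 million years

Paleozoic: 538.8 − 251.902 = 286.898 Myr.
Mesoarchean: 3200 − 2800 = 400 Myr.
Difference: 400 − 286.898 = 113.102 Myr, so the Mesoarchean was longer.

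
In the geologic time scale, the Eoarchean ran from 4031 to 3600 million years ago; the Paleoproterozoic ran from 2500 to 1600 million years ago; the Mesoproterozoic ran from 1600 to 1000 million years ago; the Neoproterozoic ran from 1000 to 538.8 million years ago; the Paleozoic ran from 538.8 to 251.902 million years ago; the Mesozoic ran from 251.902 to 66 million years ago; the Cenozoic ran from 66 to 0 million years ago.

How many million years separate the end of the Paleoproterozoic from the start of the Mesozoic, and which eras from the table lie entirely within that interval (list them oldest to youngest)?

1348.098 million years; Mesoproterozoic, Neoproterozoic, Paleozoic

The Paleoproterozoic closes at 1600 Ma and the Mesozoic opens at 251.902 Ma, so the interval is 1600 − 251.902 = 1348.098 Myr.
An era fits inside if it starts at or after 1600 Ma and ends at or before 251.902 Ma; oldest first that gives Mesoproterozoic, Neoproterozoic, Paleozoic.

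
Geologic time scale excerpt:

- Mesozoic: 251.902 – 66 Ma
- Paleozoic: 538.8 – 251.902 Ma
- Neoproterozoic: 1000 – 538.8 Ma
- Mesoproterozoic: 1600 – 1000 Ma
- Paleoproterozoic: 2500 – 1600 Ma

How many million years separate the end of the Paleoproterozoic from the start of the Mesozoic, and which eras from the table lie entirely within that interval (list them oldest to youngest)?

The Paleoproterozoic closes at 1600 Ma and the Mesozoic opens at 251.902 Ma, so the interval is 1600 − 251.902 = 1348.098 Myr.
An era fits inside if it starts at or after 1600 Ma and ends at or before 251.902 Ma; oldest first that gives Mesoproterozoic, Neoproterozoic, Paleozoic.

1348.098 million years; Mesoproterozoic, Neoproterozoic, Paleozoic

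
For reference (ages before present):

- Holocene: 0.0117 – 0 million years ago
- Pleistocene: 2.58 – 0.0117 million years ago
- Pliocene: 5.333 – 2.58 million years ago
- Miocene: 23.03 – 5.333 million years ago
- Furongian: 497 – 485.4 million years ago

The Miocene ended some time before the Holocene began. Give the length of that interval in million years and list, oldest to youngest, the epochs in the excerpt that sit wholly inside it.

5.3213 million years; Pliocene, Pleistocene

The Miocene closes at 5.333 Ma and the Holocene opens at 0.0117 Ma, so the interval is 5.333 − 0.0117 = 5.3213 Myr.
An epoch fits inside if it starts at or after 5.333 Ma and ends at or before 0.0117 Ma; oldest first that gives Pliocene, Pleistocene.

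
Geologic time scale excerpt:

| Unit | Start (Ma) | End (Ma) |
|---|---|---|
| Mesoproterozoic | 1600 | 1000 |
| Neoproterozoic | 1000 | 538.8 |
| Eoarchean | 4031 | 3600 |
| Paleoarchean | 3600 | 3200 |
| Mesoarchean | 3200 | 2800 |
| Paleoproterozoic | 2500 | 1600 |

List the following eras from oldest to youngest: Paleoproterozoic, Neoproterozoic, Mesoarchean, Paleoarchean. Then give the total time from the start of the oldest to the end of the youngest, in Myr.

Paleoarchean → Mesoarchean → Paleoproterozoic → Neoproterozoic; total span 3061.2 Myr

From the excerpt: Paleoproterozoic 2500–1600; Neoproterozoic 1000–538.8; Mesoarchean 3200–2800; Paleoarchean 3600–3200 (Ma).
Larger Ma is earlier, so the oldest is Paleoarchean and the youngest is Neoproterozoic; oldest to youngest: Paleoarchean, Mesoarchean, Paleoproterozoic, Neoproterozoic.
Oldest start 3600 minus youngest end 538.8 gives 3061.2 Myr overall.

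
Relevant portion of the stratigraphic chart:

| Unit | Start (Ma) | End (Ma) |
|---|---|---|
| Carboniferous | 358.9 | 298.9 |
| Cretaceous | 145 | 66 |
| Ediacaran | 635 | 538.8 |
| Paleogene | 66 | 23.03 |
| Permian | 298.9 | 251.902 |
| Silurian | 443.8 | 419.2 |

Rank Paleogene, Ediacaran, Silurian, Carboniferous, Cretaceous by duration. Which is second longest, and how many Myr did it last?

Start − end for each: Paleogene 66 − 23.03 = 42.97; Ediacaran 635 − 538.8 = 96.2; Silurian 443.8 − 419.2 = 24.6; Carboniferous 358.9 − 298.9 = 60; Cretaceous 145 − 66 = 79.
Ranking these from longest: Ediacaran > Cretaceous > Carboniferous > Paleogene > Silurian.
Position 2 in that ranking is Cretaceous, which lasted 79 Myr.

Cretaceous, 79 million years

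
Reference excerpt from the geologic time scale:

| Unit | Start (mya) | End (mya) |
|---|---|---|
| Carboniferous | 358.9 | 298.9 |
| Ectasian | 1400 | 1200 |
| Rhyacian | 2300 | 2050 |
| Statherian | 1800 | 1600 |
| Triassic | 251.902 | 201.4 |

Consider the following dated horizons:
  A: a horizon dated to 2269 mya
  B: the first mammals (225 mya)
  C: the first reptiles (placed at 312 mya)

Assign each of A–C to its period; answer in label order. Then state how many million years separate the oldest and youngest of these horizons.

A: 2269 Ma lies in 2300–2050 Ma, so Rhyacian.
B: 225 Ma lies in 251.902–201.4 Ma, so Triassic.
C: 312 Ma lies in 358.9–298.9 Ma, so Carboniferous.
Oldest = 2269 Ma, youngest = 225 Ma → span 2044 Myr.

A — Rhyacian; B — Triassic; C — Carboniferous; span 2044 million years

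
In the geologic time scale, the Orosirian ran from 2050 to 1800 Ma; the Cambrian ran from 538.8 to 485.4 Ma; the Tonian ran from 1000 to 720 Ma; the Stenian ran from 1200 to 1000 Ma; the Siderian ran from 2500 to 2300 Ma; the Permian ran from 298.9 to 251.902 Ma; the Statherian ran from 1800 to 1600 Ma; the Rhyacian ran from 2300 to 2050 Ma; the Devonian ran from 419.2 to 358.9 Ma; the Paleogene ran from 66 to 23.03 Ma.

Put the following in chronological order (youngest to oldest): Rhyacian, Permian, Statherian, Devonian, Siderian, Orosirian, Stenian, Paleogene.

Paleogene, Permian, Devonian, Stenian, Statherian, Orosirian, Rhyacian, Siderian

The oldest of these is Siderian (starts 2500 Ma) and the youngest is Paleogene (ends 23.03 Ma).
In between, by decreasing start age: Rhyacian (2300), Orosirian (2050), Statherian (1800), Stenian (1200), Devonian (419.2), Permian (298.9).
Listing youngest first means reversing that sequence.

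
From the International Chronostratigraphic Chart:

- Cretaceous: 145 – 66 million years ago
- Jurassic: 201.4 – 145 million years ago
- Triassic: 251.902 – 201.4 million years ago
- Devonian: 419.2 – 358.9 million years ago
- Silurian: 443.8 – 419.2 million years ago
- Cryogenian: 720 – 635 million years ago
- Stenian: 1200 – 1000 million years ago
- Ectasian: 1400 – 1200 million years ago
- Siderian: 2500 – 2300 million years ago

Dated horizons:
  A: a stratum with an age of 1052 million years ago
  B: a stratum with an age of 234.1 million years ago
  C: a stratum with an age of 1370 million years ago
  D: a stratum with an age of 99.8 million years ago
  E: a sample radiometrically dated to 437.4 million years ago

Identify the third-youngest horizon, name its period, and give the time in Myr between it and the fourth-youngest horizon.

E, in the Silurian; 614.6 million years to A

Sorted youngest-first by Ma: D (99.8), B (234.1), E (437.4), A (1052), C (1370).
The third youngest is E at 437.4 Ma, which lies in 443.8–419.2 Ma: the Silurian.
The fourth youngest is A at 1052 Ma; separation = |437.4 − 1052| = 614.6 Myr.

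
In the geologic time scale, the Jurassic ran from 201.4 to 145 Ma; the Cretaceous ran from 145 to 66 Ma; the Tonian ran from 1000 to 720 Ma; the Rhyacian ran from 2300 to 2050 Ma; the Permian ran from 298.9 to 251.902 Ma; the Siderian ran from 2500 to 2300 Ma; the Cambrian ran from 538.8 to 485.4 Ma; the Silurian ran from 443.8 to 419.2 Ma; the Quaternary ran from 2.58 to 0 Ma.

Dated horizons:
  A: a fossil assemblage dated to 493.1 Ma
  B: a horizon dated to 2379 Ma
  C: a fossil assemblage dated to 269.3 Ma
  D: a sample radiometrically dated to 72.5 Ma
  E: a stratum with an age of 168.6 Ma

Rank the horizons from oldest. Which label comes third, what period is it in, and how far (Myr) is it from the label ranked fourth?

Larger Ma means older, so oldest first: B 2379 > A 493.1 > C 269.3 > E 168.6 > D 72.5.
Counting 3 along gives C (269.3 Ma); the excerpt puts that inside the Permian, 298.9–251.902 Ma.
Next in line is E (168.6 Ma), and 269.3 − 168.6 = 100.7 Myr.

C, in the Permian; 100.7 million years to E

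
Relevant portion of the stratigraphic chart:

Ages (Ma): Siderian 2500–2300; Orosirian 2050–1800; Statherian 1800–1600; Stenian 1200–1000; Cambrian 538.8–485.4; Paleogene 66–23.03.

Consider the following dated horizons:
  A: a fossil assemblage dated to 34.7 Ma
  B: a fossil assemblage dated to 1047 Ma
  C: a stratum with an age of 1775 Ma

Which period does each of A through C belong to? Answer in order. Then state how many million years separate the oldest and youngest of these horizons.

Match each age against the start–end ranges in the excerpt: A = 34.7 Ma → Paleogene (66–23.03); B = 1047 Ma → Stenian (1200–1000); C = 1775 Ma → Statherian (1800–1600).
The largest age is 1775 Ma and the smallest is 34.7 Ma; their difference is 1740.3 Myr.

A — Paleogene; B — Stenian; C — Statherian; span 1740.3 million years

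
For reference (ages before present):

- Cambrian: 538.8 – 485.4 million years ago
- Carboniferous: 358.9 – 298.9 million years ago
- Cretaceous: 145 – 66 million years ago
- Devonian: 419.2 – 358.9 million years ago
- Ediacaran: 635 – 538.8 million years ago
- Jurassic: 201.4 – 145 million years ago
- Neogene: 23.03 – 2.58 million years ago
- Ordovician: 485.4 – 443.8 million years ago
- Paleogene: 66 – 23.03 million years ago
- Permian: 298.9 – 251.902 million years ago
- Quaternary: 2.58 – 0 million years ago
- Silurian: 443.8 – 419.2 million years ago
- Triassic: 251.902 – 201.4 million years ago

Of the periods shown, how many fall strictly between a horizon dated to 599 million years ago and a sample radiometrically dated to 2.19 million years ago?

11

The older date is 599 Ma and the younger is 2.19 Ma.
Periods with start < 599 and end > 2.19 Ma: Cambrian (538.8–485.4), Ordovician (485.4–443.8), Silurian (443.8–419.2), Devonian (419.2–358.9), Carboniferous (358.9–298.9), Permian (298.9–251.902), Triassic (251.902–201.4), Jurassic (201.4–145), Cretaceous (145–66), Paleogene (66–23.03), Neogene (23.03–2.58).
That is 11 complete periods.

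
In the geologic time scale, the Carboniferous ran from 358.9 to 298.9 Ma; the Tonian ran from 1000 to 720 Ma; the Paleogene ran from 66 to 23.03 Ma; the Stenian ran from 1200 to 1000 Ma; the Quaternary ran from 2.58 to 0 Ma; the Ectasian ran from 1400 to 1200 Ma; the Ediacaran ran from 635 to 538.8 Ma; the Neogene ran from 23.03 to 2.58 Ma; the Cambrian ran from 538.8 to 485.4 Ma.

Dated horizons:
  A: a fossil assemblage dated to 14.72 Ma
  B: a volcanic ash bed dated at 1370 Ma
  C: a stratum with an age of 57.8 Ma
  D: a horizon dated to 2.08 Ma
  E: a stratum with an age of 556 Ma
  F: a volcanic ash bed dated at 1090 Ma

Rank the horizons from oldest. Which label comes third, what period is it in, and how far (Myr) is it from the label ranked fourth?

E, in the Ediacaran; 498.2 million years to C

Larger Ma means older, so oldest first: B 1370 > F 1090 > E 556 > C 57.8 > A 14.72 > D 2.08.
Counting 3 along gives E (556 Ma); the excerpt puts that inside the Ediacaran, 635–538.8 Ma.
Next in line is C (57.8 Ma), and 556 − 57.8 = 498.2 Myr.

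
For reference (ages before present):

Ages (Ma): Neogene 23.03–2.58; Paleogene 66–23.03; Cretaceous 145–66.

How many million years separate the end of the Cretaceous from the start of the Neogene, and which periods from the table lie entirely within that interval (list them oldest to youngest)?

42.97 million years; Paleogene

End of Cretaceous = 66 Ma; start of Neogene = 23.03 Ma.
Gap = 66 − 23.03 = 42.97 Myr.
Periods wholly inside 66–23.03 Ma: Paleogene (66–23.03).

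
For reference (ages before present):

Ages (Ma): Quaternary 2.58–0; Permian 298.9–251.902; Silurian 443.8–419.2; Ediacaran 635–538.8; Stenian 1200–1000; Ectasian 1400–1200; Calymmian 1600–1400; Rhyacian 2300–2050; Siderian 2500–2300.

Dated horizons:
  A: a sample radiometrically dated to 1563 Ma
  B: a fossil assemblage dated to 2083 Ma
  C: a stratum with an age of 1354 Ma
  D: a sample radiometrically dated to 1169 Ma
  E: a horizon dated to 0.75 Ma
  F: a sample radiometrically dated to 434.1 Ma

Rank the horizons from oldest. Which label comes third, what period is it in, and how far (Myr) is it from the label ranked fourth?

C, in the Ectasian; 185 million years to D

Larger Ma means older, so oldest first: B 2083 > A 1563 > C 1354 > D 1169 > F 434.1 > E 0.75.
Counting 3 along gives C (1354 Ma); the excerpt puts that inside the Ectasian, 1400–1200 Ma.
Next in line is D (1169 Ma), and 1354 − 1169 = 185 Myr.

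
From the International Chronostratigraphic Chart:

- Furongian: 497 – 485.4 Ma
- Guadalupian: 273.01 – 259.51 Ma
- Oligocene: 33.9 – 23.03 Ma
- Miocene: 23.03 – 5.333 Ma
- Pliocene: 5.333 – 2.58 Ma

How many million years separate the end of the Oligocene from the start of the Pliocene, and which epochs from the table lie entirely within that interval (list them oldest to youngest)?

17.697 million years; Miocene

The Oligocene closes at 23.03 Ma and the Pliocene opens at 5.333 Ma, so the interval is 23.03 − 5.333 = 17.697 Myr.
An epoch fits inside if it starts at or after 23.03 Ma and ends at or before 5.333 Ma; oldest first that gives Miocene.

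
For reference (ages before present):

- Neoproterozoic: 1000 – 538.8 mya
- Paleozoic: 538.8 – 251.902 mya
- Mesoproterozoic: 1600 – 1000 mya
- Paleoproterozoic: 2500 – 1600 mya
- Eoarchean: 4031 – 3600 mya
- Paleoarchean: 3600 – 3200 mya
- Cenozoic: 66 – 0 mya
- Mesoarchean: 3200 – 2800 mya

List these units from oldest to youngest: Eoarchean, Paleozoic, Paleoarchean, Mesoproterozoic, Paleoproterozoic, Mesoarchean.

Eoarchean, then Paleoarchean, then Mesoarchean, then Paleoproterozoic, then Mesoproterozoic, then Paleozoic

Read off each span (Ma): Eoarchean 4031–3600; Paleozoic 538.8–251.902; Paleoarchean 3600–3200; Mesoproterozoic 1600–1000; Paleoproterozoic 2500–1600; Mesoarchean 3200–2800.
Larger Ma is older, so oldest→youngest is Eoarchean, Paleoarchean, Mesoarchean, Paleoproterozoic, Mesoproterozoic, Paleozoic.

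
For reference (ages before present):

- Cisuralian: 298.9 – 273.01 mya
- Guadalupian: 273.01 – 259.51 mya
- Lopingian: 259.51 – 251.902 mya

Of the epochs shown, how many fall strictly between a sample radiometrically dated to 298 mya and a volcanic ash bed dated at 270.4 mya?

0

Checking each listed span, none has both start < 298 Ma and end > 270.4 Ma — every epoch straddles one of the two dates or lies outside them — so the count is 0.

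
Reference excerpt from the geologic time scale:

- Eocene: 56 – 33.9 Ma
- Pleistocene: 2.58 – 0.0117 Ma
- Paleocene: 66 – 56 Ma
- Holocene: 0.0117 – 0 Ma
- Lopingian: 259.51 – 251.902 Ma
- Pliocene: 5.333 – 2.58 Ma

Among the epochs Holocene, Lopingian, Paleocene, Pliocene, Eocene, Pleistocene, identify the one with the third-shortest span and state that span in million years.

Pliocene, 2.753 million years

Start − end for each: Holocene 0.0117 − 0 = 0.0117; Lopingian 259.51 − 251.902 = 7.608; Paleocene 66 − 56 = 10; Pliocene 5.333 − 2.58 = 2.753; Eocene 56 − 33.9 = 22.1; Pleistocene 2.58 − 0.0117 = 2.5683.
Ranking these from shortest: Holocene < Pleistocene < Pliocene < Lopingian < Paleocene < Eocene.
Position 3 in that ranking is Pliocene, which lasted 2.753 Myr.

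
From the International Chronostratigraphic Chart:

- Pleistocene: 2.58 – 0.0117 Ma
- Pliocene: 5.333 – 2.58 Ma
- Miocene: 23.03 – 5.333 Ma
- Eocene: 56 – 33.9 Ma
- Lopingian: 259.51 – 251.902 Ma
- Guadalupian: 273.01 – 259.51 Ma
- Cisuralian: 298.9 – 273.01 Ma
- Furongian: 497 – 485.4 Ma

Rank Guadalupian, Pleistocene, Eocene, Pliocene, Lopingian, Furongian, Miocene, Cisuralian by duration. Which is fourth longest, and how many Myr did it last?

Start − end for each: Guadalupian 273.01 − 259.51 = 13.5; Pleistocene 2.58 − 0.0117 = 2.5683; Eocene 56 − 33.9 = 22.1; Pliocene 5.333 − 2.58 = 2.753; Lopingian 259.51 − 251.902 = 7.608; Furongian 497 − 485.4 = 11.6; Miocene 23.03 − 5.333 = 17.697; Cisuralian 298.9 − 273.01 = 25.89.
Ranking these from longest: Cisuralian > Eocene > Miocene > Guadalupian > Furongian > Lopingian > Pliocene > Pleistocene.
Position 4 in that ranking is Guadalupian, which lasted 13.5 Myr.

Guadalupian, 13.5 million years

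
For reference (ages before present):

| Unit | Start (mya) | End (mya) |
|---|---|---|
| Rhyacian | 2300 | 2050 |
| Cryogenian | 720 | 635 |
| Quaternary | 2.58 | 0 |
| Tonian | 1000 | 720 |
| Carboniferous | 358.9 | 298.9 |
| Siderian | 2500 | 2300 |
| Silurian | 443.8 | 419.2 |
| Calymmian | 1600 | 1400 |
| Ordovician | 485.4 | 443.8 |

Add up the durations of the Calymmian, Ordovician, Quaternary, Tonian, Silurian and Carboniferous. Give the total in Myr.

608.78 million years

Each duration: Calymmian = 200; Ordovician = 41.6; Quaternary = 2.58; Tonian = 280; Silurian = 24.6; Carboniferous = 60.
Sum: 200 + 41.6 + 2.58 + 280 + 24.6 + 60 = 608.78 Myr.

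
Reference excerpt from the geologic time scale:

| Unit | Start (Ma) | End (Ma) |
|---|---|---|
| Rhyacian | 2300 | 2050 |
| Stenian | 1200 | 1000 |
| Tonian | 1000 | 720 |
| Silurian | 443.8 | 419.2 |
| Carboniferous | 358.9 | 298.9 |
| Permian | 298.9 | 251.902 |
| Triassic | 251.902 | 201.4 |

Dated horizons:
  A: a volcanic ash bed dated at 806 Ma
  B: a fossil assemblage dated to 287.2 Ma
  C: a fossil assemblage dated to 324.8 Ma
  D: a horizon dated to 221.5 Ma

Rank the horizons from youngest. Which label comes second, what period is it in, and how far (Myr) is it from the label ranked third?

Smaller Ma means younger, so youngest first: D 221.5 < B 287.2 < C 324.8 < A 806.
Counting 2 along gives B (287.2 Ma); the excerpt puts that inside the Permian, 298.9–251.902 Ma.
Next in line is C (324.8 Ma), and 324.8 − 287.2 = 37.6 Myr.

B, in the Permian; 37.6 million years to C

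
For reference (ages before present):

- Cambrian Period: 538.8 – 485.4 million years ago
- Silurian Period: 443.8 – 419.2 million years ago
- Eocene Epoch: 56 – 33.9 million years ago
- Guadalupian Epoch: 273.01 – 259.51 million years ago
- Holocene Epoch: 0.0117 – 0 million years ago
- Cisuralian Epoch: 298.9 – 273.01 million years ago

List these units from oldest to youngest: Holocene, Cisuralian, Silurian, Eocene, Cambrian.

The oldest of these is Cambrian (starts 538.8 Ma) and the youngest is Holocene (ends 0 Ma).
In between, by decreasing start age: Silurian (443.8), Cisuralian (298.9), Eocene (56).

Cambrian, Silurian, Cisuralian, Eocene, Holocene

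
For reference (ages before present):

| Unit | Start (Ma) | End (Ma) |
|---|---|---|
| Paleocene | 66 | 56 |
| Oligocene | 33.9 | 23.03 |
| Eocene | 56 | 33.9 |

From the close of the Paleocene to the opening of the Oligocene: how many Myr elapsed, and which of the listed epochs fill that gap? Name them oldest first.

End of Paleocene = 56 Ma; start of Oligocene = 33.9 Ma.
Gap = 56 − 33.9 = 22.1 Myr.
Epochs wholly inside 56–33.9 Ma: Eocene (56–33.9).

22.1 million years; Eocene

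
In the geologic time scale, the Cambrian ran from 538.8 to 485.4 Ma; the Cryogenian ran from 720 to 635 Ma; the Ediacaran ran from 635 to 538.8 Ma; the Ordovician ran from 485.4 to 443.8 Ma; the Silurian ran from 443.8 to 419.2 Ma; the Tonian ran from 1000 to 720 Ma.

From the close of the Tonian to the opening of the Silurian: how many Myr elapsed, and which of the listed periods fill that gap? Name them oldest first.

276.2 million years; Cryogenian, Ediacaran, Cambrian, Ordovician

End of Tonian = 720 Ma; start of Silurian = 443.8 Ma.
Gap = 720 − 443.8 = 276.2 Myr.
Periods wholly inside 720–443.8 Ma: Cryogenian (720–635), Ediacaran (635–538.8), Cambrian (538.8–485.4), Ordovician (485.4–443.8).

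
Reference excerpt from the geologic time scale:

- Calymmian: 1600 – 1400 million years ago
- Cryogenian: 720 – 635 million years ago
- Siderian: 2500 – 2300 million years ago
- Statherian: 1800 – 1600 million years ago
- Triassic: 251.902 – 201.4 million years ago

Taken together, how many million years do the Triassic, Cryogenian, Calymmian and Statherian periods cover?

535.502 million years

Each duration: Triassic = 50.502; Cryogenian = 85; Calymmian = 200; Statherian = 200.
Sum: 50.502 + 85 + 200 + 200 = 535.502 Myr.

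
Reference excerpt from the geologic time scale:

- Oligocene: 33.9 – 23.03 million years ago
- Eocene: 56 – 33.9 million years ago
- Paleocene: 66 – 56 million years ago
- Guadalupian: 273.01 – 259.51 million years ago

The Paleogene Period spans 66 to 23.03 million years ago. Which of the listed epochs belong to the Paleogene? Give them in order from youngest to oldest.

Oligocene, Eocene, Paleocene

Epochs with both bounds inside 66–23.03 Ma: Oligocene (33.9–23.03), Eocene (56–33.9), Paleocene (66–56).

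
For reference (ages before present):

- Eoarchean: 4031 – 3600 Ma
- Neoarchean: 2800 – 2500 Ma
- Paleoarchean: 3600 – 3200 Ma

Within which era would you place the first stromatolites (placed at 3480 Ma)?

3480 Ma lies between 3600 and 3200 Ma, so it falls in the Paleoarchean.

Paleoarchean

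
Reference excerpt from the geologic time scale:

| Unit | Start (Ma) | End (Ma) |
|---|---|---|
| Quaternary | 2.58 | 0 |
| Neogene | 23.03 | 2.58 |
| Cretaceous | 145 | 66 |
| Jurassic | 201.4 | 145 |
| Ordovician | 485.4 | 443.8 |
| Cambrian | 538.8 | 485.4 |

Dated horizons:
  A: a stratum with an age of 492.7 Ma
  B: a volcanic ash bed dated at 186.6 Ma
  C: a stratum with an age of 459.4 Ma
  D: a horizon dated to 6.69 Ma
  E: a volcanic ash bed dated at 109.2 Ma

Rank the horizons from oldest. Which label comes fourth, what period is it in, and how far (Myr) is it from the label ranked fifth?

E, in the Cretaceous; 102.51 million years to D

Sorted oldest-first by Ma: A (492.7), C (459.4), B (186.6), E (109.2), D (6.69).
The fourth oldest is E at 109.2 Ma, which lies in 145–66 Ma: the Cretaceous.
The fifth oldest is D at 6.69 Ma; separation = |109.2 − 6.69| = 102.51 Myr.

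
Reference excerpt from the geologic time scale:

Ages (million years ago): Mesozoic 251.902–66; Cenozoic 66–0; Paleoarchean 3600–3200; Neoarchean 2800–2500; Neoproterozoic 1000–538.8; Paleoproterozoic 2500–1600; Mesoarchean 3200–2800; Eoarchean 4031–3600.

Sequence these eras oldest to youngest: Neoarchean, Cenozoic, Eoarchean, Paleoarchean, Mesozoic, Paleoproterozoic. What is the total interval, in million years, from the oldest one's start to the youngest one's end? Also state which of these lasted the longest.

Eoarchean, Paleoarchean, Neoarchean, Paleoproterozoic, Mesozoic, Cenozoic; total span 4031 Myr; longest is Paleoproterozoic

From the excerpt: Neoarchean 2800–2500; Cenozoic 66–0; Eoarchean 4031–3600; Paleoarchean 3600–3200; Mesozoic 251.902–66; Paleoproterozoic 2500–1600 (Ma).
Larger Ma is earlier, so the oldest is Eoarchean and the youngest is Cenozoic; oldest to youngest: Eoarchean, Paleoarchean, Neoarchean, Paleoproterozoic, Mesozoic, Cenozoic.
Oldest start 4031 minus youngest end 0 gives 4031 Myr overall.
Individual lengths (start − end): Eoarchean 431; Neoarchean 300; Mesozoic 185.902; Cenozoic 66; Paleoproterozoic 900; Paleoarchean 400. The largest is Paleoproterozoic at 900 Myr.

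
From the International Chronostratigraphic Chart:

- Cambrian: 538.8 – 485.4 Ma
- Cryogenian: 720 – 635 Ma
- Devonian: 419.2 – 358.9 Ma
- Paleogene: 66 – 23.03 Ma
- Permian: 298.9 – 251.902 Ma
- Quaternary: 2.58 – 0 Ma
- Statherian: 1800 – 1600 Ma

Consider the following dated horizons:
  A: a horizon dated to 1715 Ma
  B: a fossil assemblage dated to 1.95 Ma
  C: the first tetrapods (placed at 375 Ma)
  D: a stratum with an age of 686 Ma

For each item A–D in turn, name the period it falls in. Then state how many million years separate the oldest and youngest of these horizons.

A — Statherian; B — Quaternary; C — Devonian; D — Cryogenian; span 1713.05 million years

A: 1715 Ma lies in 1800–1600 Ma, so Statherian.
B: 1.95 Ma lies in 2.58–0 Ma, so Quaternary.
C: 375 Ma lies in 419.2–358.9 Ma, so Devonian.
D: 686 Ma lies in 720–635 Ma, so Cryogenian.
Oldest = 1715 Ma, youngest = 1.95 Ma → span 1713.05 Myr.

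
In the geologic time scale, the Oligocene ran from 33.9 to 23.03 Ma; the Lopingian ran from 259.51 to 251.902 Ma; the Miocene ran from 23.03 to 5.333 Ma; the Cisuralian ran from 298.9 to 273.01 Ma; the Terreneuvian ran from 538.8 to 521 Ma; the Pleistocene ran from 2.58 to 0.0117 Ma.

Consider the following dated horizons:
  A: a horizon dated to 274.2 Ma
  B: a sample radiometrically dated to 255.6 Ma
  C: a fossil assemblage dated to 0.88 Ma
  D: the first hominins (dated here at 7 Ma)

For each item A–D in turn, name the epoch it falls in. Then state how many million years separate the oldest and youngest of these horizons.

A: 274.2 Ma lies in 298.9–273.01 Ma, so Cisuralian.
B: 255.6 Ma lies in 259.51–251.902 Ma, so Lopingian.
C: 0.88 Ma lies in 2.58–0.0117 Ma, so Pleistocene.
D: 7 Ma lies in 23.03–5.333 Ma, so Miocene.
Oldest = 274.2 Ma, youngest = 0.88 Ma → span 273.32 Myr.

A — Cisuralian; B — Lopingian; C — Pleistocene; D — Miocene; span 273.32 million years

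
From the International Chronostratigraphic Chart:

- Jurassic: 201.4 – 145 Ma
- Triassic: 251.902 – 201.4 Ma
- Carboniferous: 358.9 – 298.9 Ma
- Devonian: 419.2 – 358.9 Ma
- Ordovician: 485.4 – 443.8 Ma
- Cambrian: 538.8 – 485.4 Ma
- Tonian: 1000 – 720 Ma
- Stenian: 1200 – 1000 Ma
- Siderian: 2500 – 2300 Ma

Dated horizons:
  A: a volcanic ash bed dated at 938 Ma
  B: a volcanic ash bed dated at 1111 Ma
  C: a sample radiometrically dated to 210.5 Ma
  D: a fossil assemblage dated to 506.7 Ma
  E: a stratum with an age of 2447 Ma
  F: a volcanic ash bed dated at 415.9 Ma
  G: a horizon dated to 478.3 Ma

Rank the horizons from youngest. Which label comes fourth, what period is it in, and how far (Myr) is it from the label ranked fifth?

Sorted youngest-first by Ma: C (210.5), F (415.9), G (478.3), D (506.7), A (938), B (1111), E (2447).
The fourth youngest is D at 506.7 Ma, which lies in 538.8–485.4 Ma: the Cambrian.
The fifth youngest is A at 938 Ma; separation = |506.7 − 938| = 431.3 Myr.

D, in the Cambrian; 431.3 million years to A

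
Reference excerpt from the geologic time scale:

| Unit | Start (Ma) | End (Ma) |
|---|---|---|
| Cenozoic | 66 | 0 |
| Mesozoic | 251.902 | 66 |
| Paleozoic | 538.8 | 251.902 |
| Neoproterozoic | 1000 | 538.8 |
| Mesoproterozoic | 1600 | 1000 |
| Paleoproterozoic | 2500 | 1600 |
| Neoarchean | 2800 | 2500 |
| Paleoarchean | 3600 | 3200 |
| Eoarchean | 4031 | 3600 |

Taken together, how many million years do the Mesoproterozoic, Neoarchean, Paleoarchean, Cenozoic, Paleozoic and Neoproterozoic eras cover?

2114.098 million years

Duration is start − end for each: (1600 − 1000) + (2800 − 2500) + (3600 − 3200) + (66 − 0) + (538.8 − 251.902) + (1000 − 538.8).
That is 600 + 300 + 400 + 66 + 286.898 + 461.2, which totals 2114.098 million years.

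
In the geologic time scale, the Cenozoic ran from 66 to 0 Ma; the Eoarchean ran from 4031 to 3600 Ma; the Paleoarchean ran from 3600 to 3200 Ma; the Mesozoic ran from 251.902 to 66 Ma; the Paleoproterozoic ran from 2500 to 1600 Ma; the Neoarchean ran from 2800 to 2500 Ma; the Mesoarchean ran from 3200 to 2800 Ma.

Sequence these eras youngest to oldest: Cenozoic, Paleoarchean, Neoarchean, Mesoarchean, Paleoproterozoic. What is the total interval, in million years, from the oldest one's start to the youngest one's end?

Cenozoic → Paleoproterozoic → Neoarchean → Mesoarchean → Paleoarchean; total span 3600 Myr

From the excerpt: Cenozoic 66–0; Paleoarchean 3600–3200; Neoarchean 2800–2500; Mesoarchean 3200–2800; Paleoproterozoic 2500–1600 (Ma).
Larger Ma is earlier, so the oldest is Paleoarchean and the youngest is Cenozoic; youngest to oldest: Cenozoic, Paleoproterozoic, Neoarchean, Mesoarchean, Paleoarchean.
Oldest start 3600 minus youngest end 0 gives 3600 Myr overall.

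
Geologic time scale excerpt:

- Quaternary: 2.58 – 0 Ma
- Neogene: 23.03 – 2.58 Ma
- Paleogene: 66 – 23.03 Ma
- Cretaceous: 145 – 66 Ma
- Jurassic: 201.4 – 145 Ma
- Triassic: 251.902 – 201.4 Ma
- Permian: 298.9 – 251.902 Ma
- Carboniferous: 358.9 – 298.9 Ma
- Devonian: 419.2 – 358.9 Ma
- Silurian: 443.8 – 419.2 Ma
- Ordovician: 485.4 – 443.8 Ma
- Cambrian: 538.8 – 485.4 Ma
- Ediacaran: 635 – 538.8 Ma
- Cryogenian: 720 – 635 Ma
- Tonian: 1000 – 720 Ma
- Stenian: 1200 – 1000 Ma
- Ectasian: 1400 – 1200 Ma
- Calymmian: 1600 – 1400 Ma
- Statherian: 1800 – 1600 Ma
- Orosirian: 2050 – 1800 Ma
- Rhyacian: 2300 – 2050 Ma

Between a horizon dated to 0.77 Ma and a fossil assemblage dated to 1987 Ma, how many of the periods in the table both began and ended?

18

1987 Ma sits inside the Orosirian (2050–1800) and 0.77 Ma inside the Quaternary (2.58–0); neither of those is wholly between the two dates.
The listed periods lying completely between them are Statherian, Calymmian, Ectasian, Stenian, Tonian, Cryogenian, Ediacaran, Cambrian, Ordovician, Silurian, Devonian, Carboniferous, Permian, Triassic, Jurassic, Cretaceous, Paleogene, Neogene — 18 in all.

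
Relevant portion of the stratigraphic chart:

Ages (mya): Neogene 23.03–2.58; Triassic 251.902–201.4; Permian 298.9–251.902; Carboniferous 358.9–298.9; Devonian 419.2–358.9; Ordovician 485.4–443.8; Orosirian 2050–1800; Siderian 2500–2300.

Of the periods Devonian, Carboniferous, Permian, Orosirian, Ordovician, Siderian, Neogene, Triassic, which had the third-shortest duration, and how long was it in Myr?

Start − end for each: Devonian 419.2 − 358.9 = 60.3; Carboniferous 358.9 − 298.9 = 60; Permian 298.9 − 251.902 = 46.998; Orosirian 2050 − 1800 = 250; Ordovician 485.4 − 443.8 = 41.6; Siderian 2500 − 2300 = 200; Neogene 23.03 − 2.58 = 20.45; Triassic 251.902 − 201.4 = 50.502.
Ranking these from shortest: Neogene < Ordovician < Permian < Triassic < Carboniferous < Devonian < Siderian < Orosirian.
Position 3 in that ranking is Permian, which lasted 46.998 Myr.

Permian, 46.998 million years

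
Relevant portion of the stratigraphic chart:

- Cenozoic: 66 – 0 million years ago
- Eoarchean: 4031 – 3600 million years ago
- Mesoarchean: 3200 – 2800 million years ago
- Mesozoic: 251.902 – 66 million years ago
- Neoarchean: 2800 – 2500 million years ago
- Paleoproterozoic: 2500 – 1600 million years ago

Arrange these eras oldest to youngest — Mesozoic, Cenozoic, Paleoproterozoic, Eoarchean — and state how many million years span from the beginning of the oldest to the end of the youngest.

Eoarchean, Paleoproterozoic, Mesozoic, Cenozoic; total span 4031 Myr

Start ages (Ma): Eoarchean 4031, Paleoproterozoic 2500, Mesozoic 251.902, Cenozoic 66.
Ordered oldest to youngest: Eoarchean, Paleoproterozoic, Mesozoic, Cenozoic.
Span = 4031 − 0 = 4031 Myr.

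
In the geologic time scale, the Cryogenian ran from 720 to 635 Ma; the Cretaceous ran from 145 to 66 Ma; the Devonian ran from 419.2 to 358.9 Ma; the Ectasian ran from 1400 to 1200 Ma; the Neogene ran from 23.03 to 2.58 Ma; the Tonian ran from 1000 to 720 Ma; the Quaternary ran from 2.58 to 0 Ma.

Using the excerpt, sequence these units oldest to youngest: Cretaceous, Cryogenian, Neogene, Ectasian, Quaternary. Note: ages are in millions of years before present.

Ectasian, Cryogenian, Cretaceous, Neogene, Quaternary

The oldest of these is Ectasian (starts 1400 Ma) and the youngest is Quaternary (ends 0 Ma).
In between, by decreasing start age: Cryogenian (720), Cretaceous (145), Neogene (23.03).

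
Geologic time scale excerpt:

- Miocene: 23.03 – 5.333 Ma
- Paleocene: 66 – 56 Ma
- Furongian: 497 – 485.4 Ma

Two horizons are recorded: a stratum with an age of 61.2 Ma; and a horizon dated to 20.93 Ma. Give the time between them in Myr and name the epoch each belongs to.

40.27 million years apart; the first in the Paleocene, the second in the Miocene

Elapsed time: 61.2 − 20.93 = 40.27 Myr.
61.2 Ma lies within 66–56 Ma: Paleocene.
20.93 Ma lies within 23.03–5.333 Ma: Miocene.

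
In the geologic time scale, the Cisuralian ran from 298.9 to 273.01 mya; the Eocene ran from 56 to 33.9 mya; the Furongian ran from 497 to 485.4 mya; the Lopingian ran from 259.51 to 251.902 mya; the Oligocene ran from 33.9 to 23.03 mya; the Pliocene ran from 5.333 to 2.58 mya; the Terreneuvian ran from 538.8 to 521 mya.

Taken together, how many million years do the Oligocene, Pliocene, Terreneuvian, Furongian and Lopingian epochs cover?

Duration is start − end for each: (33.9 − 23.03) + (5.333 − 2.58) + (538.8 − 521) + (497 − 485.4) + (259.51 − 251.902).
That is 10.87 + 2.753 + 17.8 + 11.6 + 7.608, which totals 50.631 million years.

50.631 million years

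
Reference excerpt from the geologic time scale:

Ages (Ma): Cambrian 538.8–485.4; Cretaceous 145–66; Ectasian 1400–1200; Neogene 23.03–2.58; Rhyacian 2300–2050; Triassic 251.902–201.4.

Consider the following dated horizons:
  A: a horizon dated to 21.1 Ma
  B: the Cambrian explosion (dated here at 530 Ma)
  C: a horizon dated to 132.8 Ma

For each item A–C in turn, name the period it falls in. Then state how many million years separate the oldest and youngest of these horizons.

A — Neogene; B — Cambrian; C — Cretaceous; span 508.9 million years

Match each age against the start–end ranges in the excerpt: A = 21.1 Ma → Neogene (23.03–2.58); B = 530 Ma → Cambrian (538.8–485.4); C = 132.8 Ma → Cretaceous (145–66).
The largest age is 530 Ma and the smallest is 21.1 Ma; their difference is 508.9 Myr.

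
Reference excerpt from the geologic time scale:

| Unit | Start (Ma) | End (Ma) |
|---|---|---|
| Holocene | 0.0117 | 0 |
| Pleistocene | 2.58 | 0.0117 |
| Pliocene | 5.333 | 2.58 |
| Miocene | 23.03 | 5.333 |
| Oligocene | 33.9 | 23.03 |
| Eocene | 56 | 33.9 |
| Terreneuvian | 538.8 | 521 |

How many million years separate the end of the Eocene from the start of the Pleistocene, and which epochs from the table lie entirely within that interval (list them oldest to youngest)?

The Eocene closes at 33.9 Ma and the Pleistocene opens at 2.58 Ma, so the interval is 33.9 − 2.58 = 31.32 Myr.
An epoch fits inside if it starts at or after 33.9 Ma and ends at or before 2.58 Ma; oldest first that gives Oligocene, Miocene, Pliocene.

31.32 million years; Oligocene, Miocene, Pliocene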